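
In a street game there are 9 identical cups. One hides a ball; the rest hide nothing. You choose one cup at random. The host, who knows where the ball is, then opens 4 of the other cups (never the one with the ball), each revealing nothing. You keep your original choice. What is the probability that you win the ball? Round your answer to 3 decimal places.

0.111

The host can always open 4 empty cups regardless of your choice, so the reveals give no information about your original cup.
P(win by staying) = 1/9 ≈ 0.111.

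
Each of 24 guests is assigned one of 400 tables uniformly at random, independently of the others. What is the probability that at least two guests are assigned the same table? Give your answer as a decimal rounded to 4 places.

It's easier to compute the probability that all 24 are distinct.
P(all distinct) = 400/400 · 399/400 · ··· · 377/400 ≈ 0.4946.
So the probability of at least one match is 1 − 0.4946 = 0.5054.

0.5054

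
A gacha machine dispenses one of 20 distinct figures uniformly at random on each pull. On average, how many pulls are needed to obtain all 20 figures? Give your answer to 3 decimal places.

71.955

After i distinct types are collected, each trial gives a new one with probability (20−i)/20, so the expected wait for the next new type is 20/(20−i).
E = 20/20 + 20/19 + 20/18 + 20/17 + 20/16 + 20/15 + 20/14 + 20/13 + 20/12 + 20/11 + 20/10 + 20/9 + 20/8 + 20/7 + 20/6 + 20/5 + 20/4 + 20/3 + 20/2 + 20/1 = 279175675/3879876 ≈ 71.955.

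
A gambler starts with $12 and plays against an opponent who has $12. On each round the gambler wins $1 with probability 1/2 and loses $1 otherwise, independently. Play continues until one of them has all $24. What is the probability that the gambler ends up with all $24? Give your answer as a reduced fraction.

With a fair step, P(i) = ½P(i−1) + ½P(i+1) with P(0)=0, P(24)=1 has the linear solution P(i) = i/24.
P(12) = 12/24 = 1/2.

1/2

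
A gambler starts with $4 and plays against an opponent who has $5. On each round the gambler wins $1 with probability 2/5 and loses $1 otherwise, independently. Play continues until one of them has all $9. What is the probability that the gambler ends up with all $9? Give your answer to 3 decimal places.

0.108

Let r = q/p = (3/5)/(2/5) = 3/2. The recurrence P(i) = p·P(i+1) + q·P(i−1) with P(0)=0, P(9)=1 gives P(i) = (1 − r^i)/(1 − r^9).
P(4) = (1 − (3/2)^4) / (1 − (3/2)^9) = 2080/19171 ≈ 0.108.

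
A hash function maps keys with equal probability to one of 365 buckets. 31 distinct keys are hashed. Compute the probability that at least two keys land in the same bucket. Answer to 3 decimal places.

0.730

It's easier to compute the probability that all 31 are distinct.
P(all distinct) = 365/365 · 364/365 · ··· · 335/365 ≈ 0.270.
So the probability of at least one match is 1 − 0.270 = 0.730.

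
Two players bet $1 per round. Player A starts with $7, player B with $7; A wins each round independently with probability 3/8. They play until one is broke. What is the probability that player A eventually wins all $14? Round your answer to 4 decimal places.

Let r = q/p = (5/8)/(3/8) = 5/3. The recurrence P(i) = p·P(i+1) + q·P(i−1) with P(0)=0, P(14)=1 gives P(i) = (1 − r^i)/(1 − r^14).
P(7) = (1 − (5/3)^7) / (1 − (5/3)^14) = 2187/80312 ≈ 0.0272.

0.0272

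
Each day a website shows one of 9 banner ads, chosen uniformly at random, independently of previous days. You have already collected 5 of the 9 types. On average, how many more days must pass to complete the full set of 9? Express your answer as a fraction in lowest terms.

75/4

Starting from 5 distinct types, each trial gives a new one with probability (9−i)/9 when i types are held, so the wait for the next new type is 9/(9−i).
E = 9/4 + 9/3 + 9/2 + 9/1 = 75/4.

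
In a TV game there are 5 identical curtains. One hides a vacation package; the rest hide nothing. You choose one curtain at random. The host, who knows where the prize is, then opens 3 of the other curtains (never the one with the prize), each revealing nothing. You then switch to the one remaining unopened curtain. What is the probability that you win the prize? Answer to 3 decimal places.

Your original curtain holds the prize with probability 1/5, so the other 4 collectively hold it with probability 4/5.
The host can always find 3 empty curtains to open, so the reveals don't change that 4/5; it is now spread over the 1 remaining unopened curtain.
P(win by switching) = (4/5) · (1/1) = 4/5 ≈ 0.800.

0.800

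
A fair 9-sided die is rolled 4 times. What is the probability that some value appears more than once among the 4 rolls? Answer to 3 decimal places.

P(all 4 different) = 9/9 · 8/9 · ··· · 6/9 ≈ 0.461.
P(at least two equal) = 1 − 0.461 = 0.539.

0.539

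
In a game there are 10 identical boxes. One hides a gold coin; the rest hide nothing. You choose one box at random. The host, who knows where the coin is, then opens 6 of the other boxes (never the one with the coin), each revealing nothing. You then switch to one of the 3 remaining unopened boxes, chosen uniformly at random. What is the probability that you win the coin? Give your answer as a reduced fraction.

3/10

Your original box holds the coin with probability 1/10, so the other 9 collectively hold it with probability 9/10.
The host can always find 6 empty boxes to open, so the reveals don't change that 9/10; it is now spread over the 3 remaining unopened boxes.
P(win by switching) = (9/10) · (1/3) = 3/10.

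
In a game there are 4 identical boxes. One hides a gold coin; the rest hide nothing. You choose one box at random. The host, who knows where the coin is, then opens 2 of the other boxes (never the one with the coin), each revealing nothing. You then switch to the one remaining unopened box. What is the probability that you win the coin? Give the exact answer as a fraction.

Your original box holds the coin with probability 1/4, so the other 3 collectively hold it with probability 3/4.
The host can always find 2 empty boxes to open, so the reveals don't change that 3/4; it is now spread over the 1 remaining unopened box.
P(win by switching) = (3/4) · (1/1) = 3/4.

3/4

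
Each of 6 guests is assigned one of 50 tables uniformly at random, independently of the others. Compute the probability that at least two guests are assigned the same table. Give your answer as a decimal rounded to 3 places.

It's easier to compute the probability that all 6 are distinct.
P(all distinct) = 50/50 · 49/50 · ··· · 45/50 ≈ 0.732.
So the probability of at least one match is 1 − 0.732 = 0.268.

0.268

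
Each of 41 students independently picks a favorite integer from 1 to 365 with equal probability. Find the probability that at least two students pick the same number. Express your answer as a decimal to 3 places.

0.903

It's easier to compute the probability that all 41 are distinct.
P(all distinct) = 365/365 · 364/365 · ··· · 325/365 ≈ 0.097.
So the probability of at least one match is 1 − 0.097 = 0.903.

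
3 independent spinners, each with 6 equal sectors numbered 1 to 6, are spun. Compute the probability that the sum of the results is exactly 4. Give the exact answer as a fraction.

1/72

There are 6^3 = 216 equally likely outcomes.
The number of ordered 3-tuples from {1,…,6} summing to 4 is 3.
P(sum = 4) = 3/216 = 1/72.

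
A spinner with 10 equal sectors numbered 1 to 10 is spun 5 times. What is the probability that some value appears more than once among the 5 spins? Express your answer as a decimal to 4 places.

0.6976

P(all 5 different) = 10/10 · 9/10 · ··· · 6/10 ≈ 0.3024.
P(at least two equal) = 1 − 0.3024 = 0.6976.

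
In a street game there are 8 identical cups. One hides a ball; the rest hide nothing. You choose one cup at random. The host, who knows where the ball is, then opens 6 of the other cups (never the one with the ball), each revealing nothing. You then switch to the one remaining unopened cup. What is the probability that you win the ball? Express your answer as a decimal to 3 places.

Your original cup holds the ball with probability 1/8, so the other 7 collectively hold it with probability 7/8.
The host can always find 6 empty cups to open, so the reveals don't change that 7/8; it is now spread over the 1 remaining unopened cup.
P(win by switching) = (7/8) · (1/1) = 7/8 ≈ 0.875.

0.875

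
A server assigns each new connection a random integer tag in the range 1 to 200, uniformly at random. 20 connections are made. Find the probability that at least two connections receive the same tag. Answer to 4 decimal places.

0.6256

It's easier to compute the probability that all 20 are distinct.
P(all distinct) = 200/200 · 199/200 · ··· · 181/200 ≈ 0.3744.
So the probability of at least one match is 1 − 0.3744 = 0.6256.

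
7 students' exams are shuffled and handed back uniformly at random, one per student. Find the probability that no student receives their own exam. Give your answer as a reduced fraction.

This is the derangement probability: permutations of 7 with no fixed point.
D(7) = 7! · (1 − 1/1! + 1/2! − ··· + (−1)^7/7!) = 1854.
P = 1854/5040 = 103/280.

103/280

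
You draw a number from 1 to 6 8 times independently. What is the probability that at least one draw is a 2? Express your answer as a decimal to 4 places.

P(no draw is a 2) = (5/6)^8 ≈ 0.2326.
P(at least one) = 1 − 0.2326 = 0.7674.

0.7674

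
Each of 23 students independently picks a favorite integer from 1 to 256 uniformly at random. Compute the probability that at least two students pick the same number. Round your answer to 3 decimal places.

It's easier to compute the probability that all 23 are distinct.
P(all distinct) = 256/256 · 255/256 · ··· · 234/256 ≈ 0.361.
So the probability of at least one match is 1 − 0.361 = 0.639.

0.639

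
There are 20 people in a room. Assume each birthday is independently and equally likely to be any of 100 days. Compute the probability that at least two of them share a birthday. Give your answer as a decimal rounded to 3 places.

0.870

It's easier to compute the probability that all 20 are distinct.
P(all distinct) = 100/100 · 99/100 · ··· · 81/100 ≈ 0.130.
So the probability of at least one match is 1 − 0.130 = 0.870.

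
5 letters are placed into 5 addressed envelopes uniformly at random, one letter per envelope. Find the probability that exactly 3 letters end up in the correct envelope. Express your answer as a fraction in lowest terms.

Choose which 3 of the 5 are fixed: C(5,3) = 10 ways.
The remaining 2 must have no fixed point: D(2) = 1.
P = 10·1/120 = 1/12.

1/12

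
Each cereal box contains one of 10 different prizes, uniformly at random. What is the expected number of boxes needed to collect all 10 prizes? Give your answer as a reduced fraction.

After i distinct types are collected, each trial gives a new one with probability (10−i)/10, so the expected wait for the next new type is 10/(10−i).
E = 10/10 + 10/9 + 10/8 + 10/7 + 10/6 + 10/5 + 10/4 + 10/3 + 10/2 + 10/1 = 7381/252.

7381/252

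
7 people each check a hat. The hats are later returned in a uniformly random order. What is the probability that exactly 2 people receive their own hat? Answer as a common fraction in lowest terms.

11/60

Choose which 2 of the 7 are fixed: C(7,2) = 21 ways.
The remaining 5 must have no fixed point: D(5) = 44.
P = 21·44/5040 = 11/60.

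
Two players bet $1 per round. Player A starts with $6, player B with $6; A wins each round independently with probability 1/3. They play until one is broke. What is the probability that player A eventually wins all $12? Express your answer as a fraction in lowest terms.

1/65

Let r = q/p = (2/3)/(1/3) = 2. The recurrence P(i) = p·P(i+1) + q·P(i−1) with P(0)=0, P(12)=1 gives P(i) = (1 − r^i)/(1 − r^12).
P(6) = (1 − (2)^6) / (1 − (2)^12) = 1/65.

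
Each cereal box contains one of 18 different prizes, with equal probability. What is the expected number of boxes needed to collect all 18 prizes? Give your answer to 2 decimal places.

62.91

After i distinct types are collected, each trial gives a new one with probability (18−i)/18, so the expected wait for the next new type is 18/(18−i).
E = 18/18 + 18/17 + 18/16 + 18/15 + 18/14 + 18/13 + 18/12 + 18/11 + 18/10 + 18/9 + 18/8 + 18/7 + 18/6 + 18/5 + 18/4 + 18/3 + 18/2 + 18/1 = 42822903/680680 ≈ 62.91.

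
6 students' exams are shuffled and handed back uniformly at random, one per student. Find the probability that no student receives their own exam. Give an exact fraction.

53/144

This is the derangement probability: permutations of 6 with no fixed point.
D(6) = 6! · (1 − 1/1! + 1/2! − ··· + (−1)^6/6!) = 265.
P = 265/720 = 53/144.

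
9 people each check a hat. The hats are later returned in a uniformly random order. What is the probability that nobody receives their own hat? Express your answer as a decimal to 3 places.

This is the derangement probability: permutations of 9 with no fixed point.
D(9) = 9! · (1 − 1/1! + 1/2! − ··· + (−1)^9/9!) = 133496.
P = 133496/362880 = 16687/45360 ≈ 0.368.

0.368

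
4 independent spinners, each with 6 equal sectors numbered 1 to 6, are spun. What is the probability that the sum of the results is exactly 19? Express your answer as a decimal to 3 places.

0.043

There are 6^4 = 1296 equally likely outcomes.
The number of ordered 4-tuples from {1,…,6} summing to 19 is 56.
P(sum = 19) = 56/1296 = 7/162 ≈ 0.043.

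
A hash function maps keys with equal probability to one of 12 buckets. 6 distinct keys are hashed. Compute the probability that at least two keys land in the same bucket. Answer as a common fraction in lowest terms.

1343/1728

It's easier to compute the probability that all 6 are distinct.
P(all distinct) = 12/12 · 11/12 · ··· · 7/12 = 385/1728.
So the probability of at least one match is 1 − 385/1728 = 1343/1728.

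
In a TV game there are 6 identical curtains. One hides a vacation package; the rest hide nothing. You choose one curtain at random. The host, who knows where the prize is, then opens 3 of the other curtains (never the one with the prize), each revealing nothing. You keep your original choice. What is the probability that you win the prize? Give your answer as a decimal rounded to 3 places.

0.167

The host can always open 3 empty curtains regardless of your choice, so the reveals give no information about your original curtain.
P(win by staying) = 1/6 ≈ 0.167.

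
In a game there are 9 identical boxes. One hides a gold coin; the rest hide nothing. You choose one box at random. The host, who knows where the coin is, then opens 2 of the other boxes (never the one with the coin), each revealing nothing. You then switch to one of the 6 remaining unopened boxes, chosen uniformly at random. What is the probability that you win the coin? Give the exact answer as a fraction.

4/27

Your original box holds the coin with probability 1/9, so the other 8 collectively hold it with probability 8/9.
The host can always find 2 empty boxes to open, so the reveals don't change that 8/9; it is now spread over the 6 remaining unopened boxes.
P(win by switching) = (8/9) · (1/6) = 4/27.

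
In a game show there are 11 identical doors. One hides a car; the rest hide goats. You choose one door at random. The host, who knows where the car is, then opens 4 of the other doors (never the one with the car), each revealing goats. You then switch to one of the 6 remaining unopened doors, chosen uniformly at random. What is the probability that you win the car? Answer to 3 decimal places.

0.152

Your original door holds the car with probability 1/11, so the other 10 collectively hold it with probability 10/11.
The host can always find 4 empty doors to open, so the reveals don't change that 10/11; it is now spread over the 6 remaining unopened doors.
P(win by switching) = (10/11) · (1/6) = 5/33 ≈ 0.152.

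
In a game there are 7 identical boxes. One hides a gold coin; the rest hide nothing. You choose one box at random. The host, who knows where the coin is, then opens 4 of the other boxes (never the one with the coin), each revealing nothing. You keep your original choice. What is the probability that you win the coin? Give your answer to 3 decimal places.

0.143

The host can always open 4 empty boxes regardless of your choice, so the reveals give no information about your original box.
P(win by staying) = 1/7 ≈ 0.143.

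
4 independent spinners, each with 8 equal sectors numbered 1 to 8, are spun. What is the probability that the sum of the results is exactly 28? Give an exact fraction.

35/4096

There are 8^4 = 4096 equally likely outcomes.
The number of ordered 4-tuples from {1,…,8} summing to 28 is 35.
P(sum = 28) = 35/4096.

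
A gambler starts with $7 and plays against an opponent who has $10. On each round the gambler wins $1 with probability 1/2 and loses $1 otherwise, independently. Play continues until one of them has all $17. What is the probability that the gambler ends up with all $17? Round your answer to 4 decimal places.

With a fair step, P(i) = ½P(i−1) + ½P(i+1) with P(0)=0, P(17)=1 has the linear solution P(i) = i/17.
P(7) = 7/17 ≈ 0.4118.

0.4118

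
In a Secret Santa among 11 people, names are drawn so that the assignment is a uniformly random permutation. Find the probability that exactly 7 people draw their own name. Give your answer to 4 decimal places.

Choose which 7 of the 11 are fixed: C(11,7) = 330 ways.
The remaining 4 must have no fixed point: D(4) = 9.
P = 330·9/39916800 = 1/13440 ≈ 0.0001.

0.0001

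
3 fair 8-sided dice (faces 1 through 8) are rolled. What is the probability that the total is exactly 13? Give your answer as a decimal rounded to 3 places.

There are 8^3 = 512 equally likely outcomes.
The number of ordered 3-tuples from {1,…,8} summing to 13 is 48.
P(sum = 13) = 48/512 = 3/32 ≈ 0.094.

0.094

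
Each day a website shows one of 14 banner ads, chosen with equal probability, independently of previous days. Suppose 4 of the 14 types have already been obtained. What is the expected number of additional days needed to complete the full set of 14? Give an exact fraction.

7381/180

Starting from 4 distinct types, each trial gives a new one with probability (14−i)/14 when i types are held, so the wait for the next new type is 14/(14−i).
E = 14/10 + 14/9 + 14/8 + 14/7 + 14/6 + 14/5 + 14/4 + 14/3 + 14/2 + 14/1 = 7381/180.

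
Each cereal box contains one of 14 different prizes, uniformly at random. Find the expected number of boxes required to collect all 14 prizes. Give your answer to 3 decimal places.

After i distinct types are collected, each trial gives a new one with probability (14−i)/14, so the expected wait for the next new type is 14/(14−i).
E = 14/14 + 14/13 + 14/12 + 14/11 + 14/10 + 14/9 + 14/8 + 14/7 + 14/6 + 14/5 + 14/4 + 14/3 + 14/2 + 14/1 = 1171733/25740 ≈ 45.522.

45.522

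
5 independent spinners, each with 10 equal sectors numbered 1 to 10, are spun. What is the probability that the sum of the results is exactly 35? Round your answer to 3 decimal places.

0.032

There are 10^5 = 100000 equally likely outcomes.
The number of ordered 5-tuples from {1,…,10} summing to 35 is 3246.
P(sum = 35) = 3246/100000 = 1623/50000 ≈ 0.032.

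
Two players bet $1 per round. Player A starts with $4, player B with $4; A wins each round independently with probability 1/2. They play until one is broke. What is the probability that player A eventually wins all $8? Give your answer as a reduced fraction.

With a fair step, P(i) = ½P(i−1) + ½P(i+1) with P(0)=0, P(8)=1 has the linear solution P(i) = i/8.
P(4) = 4/8 = 1/2.

1/2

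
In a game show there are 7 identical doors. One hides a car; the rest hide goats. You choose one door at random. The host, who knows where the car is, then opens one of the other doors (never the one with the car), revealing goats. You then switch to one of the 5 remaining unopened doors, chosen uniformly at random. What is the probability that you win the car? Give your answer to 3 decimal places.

0.171

Your original door holds the car with probability 1/7, so the other 6 collectively hold it with probability 6/7.
The host can always find an empty door to open, so this doesn't change that 6/7; it is now spread over the 5 remaining unopened doors.
P(win by switching) = (6/7) · (1/5) = 6/35 ≈ 0.171.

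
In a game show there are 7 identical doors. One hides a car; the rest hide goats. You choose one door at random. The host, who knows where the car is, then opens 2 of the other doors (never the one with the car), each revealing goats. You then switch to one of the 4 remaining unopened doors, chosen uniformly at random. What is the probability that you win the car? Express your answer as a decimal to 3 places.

0.214

Your original door holds the car with probability 1/7, so the other 6 collectively hold it with probability 6/7.
The host can always find 2 empty doors to open, so the reveals don't change that 6/7; it is now spread over the 4 remaining unopened doors.
P(win by switching) = (6/7) · (1/4) = 3/14 ≈ 0.214.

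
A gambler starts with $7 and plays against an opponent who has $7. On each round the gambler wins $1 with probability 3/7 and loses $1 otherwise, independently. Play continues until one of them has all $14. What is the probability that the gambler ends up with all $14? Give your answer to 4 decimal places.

0.1178

Let r = q/p = (4/7)/(3/7) = 4/3. The recurrence P(i) = p·P(i+1) + q·P(i−1) with P(0)=0, P(14)=1 gives P(i) = (1 − r^i)/(1 − r^14).
P(7) = (1 − (4/3)^7) / (1 − (4/3)^14) = 2187/18571 ≈ 0.1178.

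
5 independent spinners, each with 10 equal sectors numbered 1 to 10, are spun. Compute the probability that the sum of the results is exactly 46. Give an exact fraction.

7/10000

There are 10^5 = 100000 equally likely outcomes.
The number of ordered 5-tuples from {1,…,10} summing to 46 is 70.
P(sum = 46) = 70/100000 = 7/10000.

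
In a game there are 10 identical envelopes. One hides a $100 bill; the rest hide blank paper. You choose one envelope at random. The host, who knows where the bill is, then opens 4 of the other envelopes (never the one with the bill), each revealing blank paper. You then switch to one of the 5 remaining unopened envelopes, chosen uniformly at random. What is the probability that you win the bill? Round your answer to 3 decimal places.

Your original envelope holds the bill with probability 1/10, so the other 9 collectively hold it with probability 9/10.
The host can always find 4 empty envelopes to open, so the reveals don't change that 9/10; it is now spread over the 5 remaining unopened envelopes.
P(win by switching) = (9/10) · (1/5) = 9/50 ≈ 0.180.

0.180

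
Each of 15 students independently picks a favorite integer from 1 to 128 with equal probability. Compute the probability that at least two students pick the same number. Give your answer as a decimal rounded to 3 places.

0.574

It's easier to compute the probability that all 15 are distinct.
P(all distinct) = 128/128 · 127/128 · ··· · 114/128 ≈ 0.426.
So the probability of at least one match is 1 − 0.426 = 0.574.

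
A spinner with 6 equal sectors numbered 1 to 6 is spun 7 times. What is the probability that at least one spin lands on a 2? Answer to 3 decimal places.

P(no spin lands on a 2) = (5/6)^7 ≈ 0.279.
P(at least one) = 1 − 0.279 = 0.721.

0.721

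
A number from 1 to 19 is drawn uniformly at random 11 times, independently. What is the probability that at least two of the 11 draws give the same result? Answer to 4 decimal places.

0.9741

P(all 11 different) = 19/19 · 18/19 · ··· · 9/19 ≈ 0.0259.
P(at least two equal) = 1 − 0.0259 = 0.9741.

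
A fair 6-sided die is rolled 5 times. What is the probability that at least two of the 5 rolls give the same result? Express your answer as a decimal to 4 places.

P(all 5 different) = 6/6 · 5/6 · ··· · 2/6 ≈ 0.0926.
P(at least two equal) = 1 − 0.0926 = 0.9074.

0.9074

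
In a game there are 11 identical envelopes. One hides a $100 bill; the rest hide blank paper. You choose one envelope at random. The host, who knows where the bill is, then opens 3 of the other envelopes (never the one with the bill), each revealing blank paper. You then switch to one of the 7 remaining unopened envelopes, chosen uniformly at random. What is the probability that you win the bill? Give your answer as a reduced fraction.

10/77

Your original envelope holds the bill with probability 1/11, so the other 10 collectively hold it with probability 10/11.
The host can always find 3 empty envelopes to open, so the reveals don't change that 10/11; it is now spread over the 7 remaining unopened envelopes.
P(win by switching) = (10/11) · (1/7) = 10/77.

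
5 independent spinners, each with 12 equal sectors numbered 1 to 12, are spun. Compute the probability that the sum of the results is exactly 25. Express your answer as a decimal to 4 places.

There are 12^5 = 248832 equally likely outcomes.
The number of ordered 5-tuples from {1,…,12} summing to 25 is 8151.
P(sum = 25) = 8151/248832 = 2717/82944 ≈ 0.0328.

0.0328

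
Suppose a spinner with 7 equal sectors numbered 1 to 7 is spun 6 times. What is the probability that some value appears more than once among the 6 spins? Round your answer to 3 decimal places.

0.957

P(all 6 different) = 7/7 · 6/7 · ··· · 2/7 ≈ 0.043.
P(at least two equal) = 1 − 0.043 = 0.957.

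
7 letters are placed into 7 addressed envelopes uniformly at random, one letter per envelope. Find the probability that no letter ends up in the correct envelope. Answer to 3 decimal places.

This is the derangement probability: permutations of 7 with no fixed point.
D(7) = 7! · (1 − 1/1! + 1/2! − ··· + (−1)^7/7!) = 1854.
P = 1854/5040 = 103/280 ≈ 0.368.

0.368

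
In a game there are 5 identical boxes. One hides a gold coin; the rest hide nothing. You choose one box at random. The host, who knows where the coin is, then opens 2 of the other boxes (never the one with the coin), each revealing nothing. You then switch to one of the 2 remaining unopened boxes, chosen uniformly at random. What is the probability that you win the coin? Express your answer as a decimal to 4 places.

0.4000

Your original box holds the coin with probability 1/5, so the other 4 collectively hold it with probability 4/5.
The host can always find 2 empty boxes to open, so the reveals don't change that 4/5; it is now spread over the 2 remaining unopened boxes.
P(win by switching) = (4/5) · (1/2) = 2/5 ≈ 0.4000.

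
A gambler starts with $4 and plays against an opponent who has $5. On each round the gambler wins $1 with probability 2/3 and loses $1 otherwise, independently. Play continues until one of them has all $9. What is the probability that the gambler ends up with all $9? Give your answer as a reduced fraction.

480/511

Let r = q/p = (1/3)/(2/3) = 1/2. The recurrence P(i) = p·P(i+1) + q·P(i−1) with P(0)=0, P(9)=1 gives P(i) = (1 − r^i)/(1 − r^9).
P(4) = (1 − (1/2)^4) / (1 − (1/2)^9) = 480/511.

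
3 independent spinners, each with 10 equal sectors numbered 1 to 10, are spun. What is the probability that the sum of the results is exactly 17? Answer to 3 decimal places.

There are 10^3 = 1000 equally likely outcomes.
The number of ordered 3-tuples from {1,…,10} summing to 17 is 75.
P(sum = 17) = 75/1000 = 3/40 ≈ 0.075.

0.075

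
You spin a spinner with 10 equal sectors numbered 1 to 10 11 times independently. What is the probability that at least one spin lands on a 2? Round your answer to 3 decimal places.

0.686

P(no spin lands on a 2) = (9/10)^11 ≈ 0.314.
P(at least one) = 1 − 0.314 = 0.686.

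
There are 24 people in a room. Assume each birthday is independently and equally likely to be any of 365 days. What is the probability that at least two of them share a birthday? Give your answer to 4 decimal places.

It's easier to compute the probability that all 24 are distinct.
P(all distinct) = 365/365 · 364/365 · ··· · 342/365 ≈ 0.4617.
So the probability of at least one match is 1 − 0.4617 = 0.5383.

0.5383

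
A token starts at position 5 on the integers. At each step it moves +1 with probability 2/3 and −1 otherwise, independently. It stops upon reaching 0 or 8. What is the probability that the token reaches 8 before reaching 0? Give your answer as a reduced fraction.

248/255

Let r = q/p = (1/3)/(2/3) = 1/2. The recurrence P(i) = p·P(i+1) + q·P(i−1) with P(0)=0, P(8)=1 gives P(i) = (1 − r^i)/(1 − r^8).
P(5) = (1 − (1/2)^5) / (1 − (1/2)^8) = 248/255.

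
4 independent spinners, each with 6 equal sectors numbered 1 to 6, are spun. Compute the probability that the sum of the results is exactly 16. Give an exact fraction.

125/1296

There are 6^4 = 1296 equally likely outcomes.
The number of ordered 4-tuples from {1,…,6} summing to 16 is 125.
P(sum = 16) = 125/1296.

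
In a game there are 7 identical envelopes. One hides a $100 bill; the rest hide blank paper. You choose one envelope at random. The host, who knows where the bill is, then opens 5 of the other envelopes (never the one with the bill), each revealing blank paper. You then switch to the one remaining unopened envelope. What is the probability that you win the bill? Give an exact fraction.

Your original envelope holds the bill with probability 1/7, so the other 6 collectively hold it with probability 6/7.
The host can always find 5 empty envelopes to open, so the reveals don't change that 6/7; it is now spread over the 1 remaining unopened envelope.
P(win by switching) = (6/7) · (1/1) = 6/7.

6/7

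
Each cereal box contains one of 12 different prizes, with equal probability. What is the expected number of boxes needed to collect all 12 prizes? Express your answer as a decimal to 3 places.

After i distinct types are collected, each trial gives a new one with probability (12−i)/12, so the expected wait for the next new type is 12/(12−i).
E = 12/12 + 12/11 + 12/10 + 12/9 + 12/8 + 12/7 + 12/6 + 12/5 + 12/4 + 12/3 + 12/2 + 12/1 = 86021/2310 ≈ 37.239.

37.239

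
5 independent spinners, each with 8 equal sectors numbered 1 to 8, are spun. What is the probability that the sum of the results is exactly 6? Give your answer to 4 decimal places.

0.0002

There are 8^5 = 32768 equally likely outcomes.
The number of ordered 5-tuples from {1,…,8} summing to 6 is 5.
P(sum = 6) = 5/32768 ≈ 0.0002.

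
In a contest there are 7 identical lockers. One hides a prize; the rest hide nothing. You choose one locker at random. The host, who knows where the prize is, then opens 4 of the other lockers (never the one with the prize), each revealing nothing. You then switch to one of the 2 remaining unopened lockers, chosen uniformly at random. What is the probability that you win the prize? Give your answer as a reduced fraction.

Your original locker holds the prize with probability 1/7, so the other 6 collectively hold it with probability 6/7.
The host can always find 4 empty lockers to open, so the reveals don't change that 6/7; it is now spread over the 2 remaining unopened lockers.
P(win by switching) = (6/7) · (1/2) = 3/7.

3/7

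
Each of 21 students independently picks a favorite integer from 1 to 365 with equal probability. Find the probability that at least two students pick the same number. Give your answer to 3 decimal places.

It's easier to compute the probability that all 21 are distinct.
P(all distinct) = 365/365 · 364/365 · ··· · 345/365 ≈ 0.556.
So the probability of at least one match is 1 − 0.556 = 0.444.

0.444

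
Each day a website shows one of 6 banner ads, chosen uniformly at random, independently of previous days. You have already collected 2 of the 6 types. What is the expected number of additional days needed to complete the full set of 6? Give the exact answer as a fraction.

Starting from 2 distinct types, each trial gives a new one with probability (6−i)/6 when i types are held, so the wait for the next new type is 6/(6−i).
E = 6/4 + 6/3 + 6/2 + 6/1 = 25/2.

25/2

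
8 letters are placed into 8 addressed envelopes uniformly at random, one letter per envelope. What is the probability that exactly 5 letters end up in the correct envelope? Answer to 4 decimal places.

Choose which 5 of the 8 are fixed: C(8,5) = 56 ways.
The remaining 3 must have no fixed point: D(3) = 2.
P = 56·2/40320 = 1/360 ≈ 0.0028.

0.0028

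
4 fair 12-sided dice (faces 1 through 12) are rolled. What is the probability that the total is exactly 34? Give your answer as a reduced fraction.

There are 12^4 = 20736 equally likely outcomes.
The number of ordered 4-tuples from {1,…,12} summing to 34 is 640.
P(sum = 34) = 640/20736 = 5/162.

5/162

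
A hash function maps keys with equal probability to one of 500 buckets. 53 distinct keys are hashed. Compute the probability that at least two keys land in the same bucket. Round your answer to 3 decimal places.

0.943

It's easier to compute the probability that all 53 are distinct.
P(all distinct) = 500/500 · 499/500 · ··· · 448/500 ≈ 0.057.
So the probability of at least one match is 1 − 0.057 = 0.943.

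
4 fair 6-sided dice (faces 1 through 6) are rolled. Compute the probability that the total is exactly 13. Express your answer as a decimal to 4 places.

There are 6^4 = 1296 equally likely outcomes.
The number of ordered 4-tuples from {1,…,6} summing to 13 is 140.
P(sum = 13) = 140/1296 = 35/324 ≈ 0.1080.

0.1080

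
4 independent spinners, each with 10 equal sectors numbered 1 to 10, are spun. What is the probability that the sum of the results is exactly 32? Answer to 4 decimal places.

There are 10^4 = 10000 equally likely outcomes.
The number of ordered 4-tuples from {1,…,10} summing to 32 is 165.
P(sum = 32) = 165/10000 = 33/2000 ≈ 0.0165.

0.0165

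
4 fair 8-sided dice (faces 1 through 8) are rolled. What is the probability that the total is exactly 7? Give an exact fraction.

5/1024

There are 8^4 = 4096 equally likely outcomes.
The number of ordered 4-tuples from {1,…,8} summing to 7 is 20.
P(sum = 7) = 20/4096 = 5/1024.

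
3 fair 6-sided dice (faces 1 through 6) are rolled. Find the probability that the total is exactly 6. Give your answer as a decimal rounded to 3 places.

There are 6^3 = 216 equally likely outcomes.
The number of ordered 3-tuples from {1,…,6} summing to 6 is 10.
P(sum = 6) = 10/216 = 5/108 ≈ 0.046.

0.046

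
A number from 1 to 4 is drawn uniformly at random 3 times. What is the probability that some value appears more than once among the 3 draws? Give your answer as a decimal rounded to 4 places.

0.6250

P(all 3 different) = 4/4 · 3/4 · ··· · 2/4 ≈ 0.3750.
P(at least two equal) = 1 − 0.3750 = 0.6250.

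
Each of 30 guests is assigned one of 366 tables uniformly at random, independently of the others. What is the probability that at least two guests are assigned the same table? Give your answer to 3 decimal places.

0.705

It's easier to compute the probability that all 30 are distinct.
P(all distinct) = 366/366 · 365/366 · ··· · 337/366 ≈ 0.295.
So the probability of at least one match is 1 − 0.295 = 0.705.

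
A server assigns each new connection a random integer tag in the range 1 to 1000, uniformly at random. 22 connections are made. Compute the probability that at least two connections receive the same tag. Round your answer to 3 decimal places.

0.208

It's easier to compute the probability that all 22 are distinct.
P(all distinct) = 1000/1000 · 999/1000 · ··· · 979/1000 ≈ 0.792.
So the probability of at least one match is 1 − 0.792 = 0.208.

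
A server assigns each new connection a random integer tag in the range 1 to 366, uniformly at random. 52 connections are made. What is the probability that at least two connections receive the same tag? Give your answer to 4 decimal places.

0.9778

It's easier to compute the probability that all 52 are distinct.
P(all distinct) = 366/366 · 365/366 · ··· · 315/366 ≈ 0.0222.
So the probability of at least one match is 1 − 0.0222 = 0.9778.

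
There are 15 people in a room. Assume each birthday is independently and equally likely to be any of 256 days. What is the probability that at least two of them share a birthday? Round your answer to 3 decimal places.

It's easier to compute the probability that all 15 are distinct.
P(all distinct) = 256/256 · 255/256 · ··· · 242/256 ≈ 0.658.
So the probability of at least one match is 1 − 0.658 = 0.342.

0.342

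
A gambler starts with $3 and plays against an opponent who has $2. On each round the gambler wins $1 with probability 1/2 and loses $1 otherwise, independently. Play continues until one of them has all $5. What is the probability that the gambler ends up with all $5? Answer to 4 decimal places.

With a fair step, P(i) = ½P(i−1) + ½P(i+1) with P(0)=0, P(5)=1 has the linear solution P(i) = i/5.
P(3) = 3/5 ≈ 0.6000.

0.6000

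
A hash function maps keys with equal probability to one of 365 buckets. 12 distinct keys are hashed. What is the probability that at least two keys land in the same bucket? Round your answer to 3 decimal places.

It's easier to compute the probability that all 12 are distinct.
P(all distinct) = 365/365 · 364/365 · ··· · 354/365 ≈ 0.833.
So the probability of at least one match is 1 − 0.833 = 0.167.

0.167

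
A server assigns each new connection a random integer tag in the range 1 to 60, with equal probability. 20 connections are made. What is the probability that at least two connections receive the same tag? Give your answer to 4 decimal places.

0.9721

It's easier to compute the probability that all 20 are distinct.
P(all distinct) = 60/60 · 59/60 · ··· · 41/60 ≈ 0.0279.
So the probability of at least one match is 1 − 0.0279 = 0.9721.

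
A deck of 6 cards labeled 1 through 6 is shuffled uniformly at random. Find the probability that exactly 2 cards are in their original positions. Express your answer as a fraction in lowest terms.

3/16

Choose which 2 of the 6 are fixed: C(6,2) = 15 ways.
The remaining 4 must have no fixed point: D(4) = 9.
P = 15·9/720 = 3/16.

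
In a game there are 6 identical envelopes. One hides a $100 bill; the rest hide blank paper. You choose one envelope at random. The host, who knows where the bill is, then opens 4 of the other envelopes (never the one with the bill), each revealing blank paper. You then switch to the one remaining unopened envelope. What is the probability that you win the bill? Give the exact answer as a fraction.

Your original envelope holds the bill with probability 1/6, so the other 5 collectively hold it with probability 5/6.
The host can always find 4 empty envelopes to open, so the reveals don't change that 5/6; it is now spread over the 1 remaining unopened envelope.
P(win by switching) = (5/6) · (1/1) = 5/6.

5/6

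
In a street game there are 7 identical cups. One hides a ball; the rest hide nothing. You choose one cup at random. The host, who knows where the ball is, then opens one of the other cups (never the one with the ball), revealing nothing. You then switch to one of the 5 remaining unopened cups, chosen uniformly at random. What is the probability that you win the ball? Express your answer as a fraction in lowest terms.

Your original cup holds the ball with probability 1/7, so the other 6 collectively hold it with probability 6/7.
The host can always find an empty cup to open, so this doesn't change that 6/7; it is now spread over the 5 remaining unopened cups.
P(win by switching) = (6/7) · (1/5) = 6/35.

6/35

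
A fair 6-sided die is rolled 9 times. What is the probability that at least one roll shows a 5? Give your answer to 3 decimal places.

0.806

P(no roll shows a 5) = (5/6)^9 ≈ 0.194.
P(at least one) = 1 − 0.194 = 0.806.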